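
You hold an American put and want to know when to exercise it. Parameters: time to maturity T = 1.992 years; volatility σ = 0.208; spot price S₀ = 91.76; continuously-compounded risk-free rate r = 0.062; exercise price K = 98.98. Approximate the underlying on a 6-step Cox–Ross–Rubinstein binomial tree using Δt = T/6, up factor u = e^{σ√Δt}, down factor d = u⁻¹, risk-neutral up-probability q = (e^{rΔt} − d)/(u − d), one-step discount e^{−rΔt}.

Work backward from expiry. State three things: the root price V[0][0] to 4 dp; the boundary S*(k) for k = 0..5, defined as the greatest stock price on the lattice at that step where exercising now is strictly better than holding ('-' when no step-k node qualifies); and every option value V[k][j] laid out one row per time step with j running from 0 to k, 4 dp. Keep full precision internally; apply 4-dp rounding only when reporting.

price = 10.7825
boundary = - 81.3962 72.2029 81.3962 72.2029 81.3962
tree:
10.7825
17.5838 5.7679
26.7771 10.2561 2.4085
34.9321 17.5838 4.8026 0.5916
42.1660 26.7771 9.3473 1.3620 0.0000
48.5829 34.9321 17.5838 3.1359 0.0000 0.0000
54.2750 42.1660 26.7771 7.2200 0.0000 0.0000 0.0000

Δt=0.33200, u=1.12733, d=0.88705, q=0.55663, disc=e^(-rΔt)=0.97963
k=6 terminal: V=max(K-S,0) → 54.2750 42.1660 26.7771 7.2200 0.0000 0.0000 0.0000
k=5: j=0 S=50.3971 intr=48.5829 cont=46.5663 V=48.5829[EX]; j=1 S=64.0479 intr=34.9321 cont=32.9155 V=34.9321[EX]; j=2 S=81.3962 intr=17.5838 cont=15.5673 V=17.5838[EX]; j=3 S=103.4434 intr=0.0000 cont=3.1359 V=3.1359[hold]; j=4 S=131.4625 intr=0.0000 cont=0.0000 V=0.0000[hold]; j=5 S=167.0710 intr=0.0000 cont=0.0000 V=0.0000[hold]  S*(5)=81.3962
k=4: j=0 S=56.8140 intr=42.1660 cont=40.1494 V=42.1660[EX]; j=1 S=72.2029 intr=26.7771 cont=24.7606 V=26.7771[EX]; j=2 S=91.7600 intr=7.2200 cont=9.3473 V=9.3473[hold]; j=3 S=116.6145 intr=0.0000 cont=1.3620 V=1.3620[hold]; j=4 S=148.2011 intr=0.0000 cont=0.0000 V=0.0000[hold]  S*(4)=72.2029
k=3: j=0 S=64.0479 intr=34.9321 cont=32.9155 V=34.9321[EX]; j=1 S=81.3962 intr=17.5838 cont=16.7272 V=17.5838[EX]; j=2 S=103.4434 intr=0.0000 cont=4.8026 V=4.8026[hold]; j=3 S=131.4625 intr=0.0000 cont=0.5916 V=0.5916[hold]  S*(3)=81.3962
k=2: j=0 S=72.2029 intr=26.7771 cont=24.7606 V=26.7771[EX]; j=1 S=91.7600 intr=7.2200 cont=10.2561 V=10.2561[hold]; j=2 S=116.6145 intr=0.0000 cont=2.4085 V=2.4085[hold]  S*(2)=72.2029
k=1: j=0 S=81.3962 intr=17.5838 cont=17.2228 V=17.5838[EX]; j=1 S=103.4434 intr=0.0000 cont=5.7679 V=5.7679[hold]  S*(1)=81.3962
k=0: j=0 S=91.7600 intr=7.2200 cont=10.7825 V=10.7825[hold]  S*(0)=-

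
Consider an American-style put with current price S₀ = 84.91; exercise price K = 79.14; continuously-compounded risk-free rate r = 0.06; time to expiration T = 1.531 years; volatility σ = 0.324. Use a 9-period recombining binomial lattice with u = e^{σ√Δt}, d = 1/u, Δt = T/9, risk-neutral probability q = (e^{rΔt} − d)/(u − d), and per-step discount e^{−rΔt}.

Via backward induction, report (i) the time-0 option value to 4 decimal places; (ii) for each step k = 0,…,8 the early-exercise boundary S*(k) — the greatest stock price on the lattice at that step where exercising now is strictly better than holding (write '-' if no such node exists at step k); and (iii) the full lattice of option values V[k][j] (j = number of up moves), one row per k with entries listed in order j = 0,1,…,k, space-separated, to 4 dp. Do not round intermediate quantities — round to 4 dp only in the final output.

price = 7.8909
boundary = - - - 56.8659 49.7526 56.8659 49.7526 56.8659 64.9961
tree:
7.8909
11.4887 4.5233
16.2585 7.0453 2.1423
22.2741 10.6902 3.6144 0.7424
29.3874 15.7225 5.9731 1.3751 0.1371
35.6109 22.2741 9.6177 2.5207 0.2798 0.0000
41.0558 29.3874 14.9737 4.5614 0.5710 0.0000 0.0000
45.8197 35.6109 22.2741 8.1195 1.1651 0.0000 0.0000 0.0000
49.9877 41.0558 29.3874 14.1439 2.3774 0.0000 0.0000 0.0000 0.0000
53.6343 45.8197 35.6109 22.2741 4.8512 0.0000 0.0000 0.0000 0.0000 0.0000

Δt=0.17011  u=1.14297  d=0.87491  q=0.50491  discount=0.98985
step 9 (expiry): payoffs max(K−S,0) = 53.6343 45.8197 35.6109 22.2741 4.8512 0.0000 0.0000 0.0000 0.0000 0.0000
step 8: (k=8,j=0): S=29.1523, (K−S)⁺=49.9877, hold=49.1841 ⇒ V=49.9877 exercise | (k=8,j=1): S=38.0842, (K−S)⁺=41.0558, hold=40.2522 ⇒ V=41.0558 exercise | (k=8,j=2): S=49.7526, (K−S)⁺=29.3874, hold=28.5837 ⇒ V=29.3874 exercise | (k=8,j=3): S=64.9961, (K−S)⁺=14.1439, hold=13.3402 ⇒ V=14.1439 exercise | (k=8,j=4): S=84.9100, (K−S)⁺=0.0000, hold=2.3774 ⇒ V=2.3774 continue | (k=8,j=5): S=110.9252, (K−S)⁺=0.0000, hold=0.0000 ⇒ V=0.0000 continue | (k=8,j=6): S=144.9112, (K−S)⁺=0.0000, hold=0.0000 ⇒ V=0.0000 continue | (k=8,j=7): S=189.3099, (K−S)⁺=0.0000, hold=0.0000 ⇒ V=0.0000 continue | (k=8,j=8): S=247.3118, (K−S)⁺=0.0000, hold=0.0000 ⇒ V=0.0000 continue  boundary S*=64.9961
step 7: (k=7,j=0): S=33.3203, (K−S)⁺=45.8197, hold=45.0161 ⇒ V=45.8197 exercise | (k=7,j=1): S=43.5291, (K−S)⁺=35.6109, hold=34.8072 ⇒ V=35.6109 exercise | (k=7,j=2): S=56.8659, (K−S)⁺=22.2741, hold=21.4705 ⇒ V=22.2741 exercise | (k=7,j=3): S=74.2888, (K−S)⁺=4.8512, hold=8.1195 ⇒ V=8.1195 continue | (k=7,j=4): S=97.0498, (K−S)⁺=0.0000, hold=1.1651 ⇒ V=1.1651 continue | (k=7,j=5): S=126.7845, (K−S)⁺=0.0000, hold=0.0000 ⇒ V=0.0000 continue | (k=7,j=6): S=165.6295, (K−S)⁺=0.0000, hold=0.0000 ⇒ V=0.0000 continue | (k=7,j=7): S=216.3760, (K−S)⁺=0.0000, hold=0.0000 ⇒ V=0.0000 continue  boundary S*=56.8659
step 6: (k=6,j=0): S=38.0842, (K−S)⁺=41.0558, hold=40.2522 ⇒ V=41.0558 exercise | (k=6,j=1): S=49.7526, (K−S)⁺=29.3874, hold=28.5837 ⇒ V=29.3874 exercise | (k=6,j=2): S=64.9961, (K−S)⁺=14.1439, hold=14.9737 ⇒ V=14.9737 continue | (k=6,j=3): S=84.9100, (K−S)⁺=0.0000, hold=4.5614 ⇒ V=4.5614 continue | (k=6,j=4): S=110.9252, (K−S)⁺=0.0000, hold=0.5710 ⇒ V=0.5710 continue | (k=6,j=5): S=144.9112, (K−S)⁺=0.0000, hold=0.0000 ⇒ V=0.0000 continue | (k=6,j=6): S=189.3099, (K−S)⁺=0.0000, hold=0.0000 ⇒ V=0.0000 continue  boundary S*=49.7526
step 5: (k=5,j=0): S=43.5291, (K−S)⁺=35.6109, hold=34.8072 ⇒ V=35.6109 exercise | (k=5,j=1): S=56.8659, (K−S)⁺=22.2741, hold=21.8852 ⇒ V=22.2741 exercise | (k=5,j=2): S=74.2888, (K−S)⁺=4.8512, hold=9.6177 ⇒ V=9.6177 continue | (k=5,j=3): S=97.0498, (K−S)⁺=0.0000, hold=2.5207 ⇒ V=2.5207 continue | (k=5,j=4): S=126.7845, (K−S)⁺=0.0000, hold=0.2798 ⇒ V=0.2798 continue | (k=5,j=5): S=165.6295, (K−S)⁺=0.0000, hold=0.0000 ⇒ V=0.0000 continue  boundary S*=56.8659
step 4: (k=4,j=0): S=49.7526, (K−S)⁺=29.3874, hold=28.5837 ⇒ V=29.3874 exercise | (k=4,j=1): S=64.9961, (K−S)⁺=14.1439, hold=15.7225 ⇒ V=15.7225 continue | (k=4,j=2): S=84.9100, (K−S)⁺=0.0000, hold=5.9731 ⇒ V=5.9731 continue | (k=4,j=3): S=110.9252, (K−S)⁺=0.0000, hold=1.3751 ⇒ V=1.3751 continue | (k=4,j=4): S=144.9112, (K−S)⁺=0.0000, hold=0.1371 ⇒ V=0.1371 continue  boundary S*=49.7526
step 3: (k=3,j=0): S=56.8659, (K−S)⁺=22.2741, hold=22.2594 ⇒ V=22.2741 exercise | (k=3,j=1): S=74.2888, (K−S)⁺=4.8512, hold=10.6902 ⇒ V=10.6902 continue | (k=3,j=2): S=97.0498, (K−S)⁺=0.0000, hold=3.6144 ⇒ V=3.6144 continue | (k=3,j=3): S=126.7845, (K−S)⁺=0.0000, hold=0.7424 ⇒ V=0.7424 continue  boundary S*=56.8659
step 2: (k=2,j=0): S=64.9961, (K−S)⁺=14.1439, hold=16.2585 ⇒ V=16.2585 continue | (k=2,j=1): S=84.9100, (K−S)⁺=0.0000, hold=7.0453 ⇒ V=7.0453 continue | (k=2,j=2): S=110.9252, (K−S)⁺=0.0000, hold=2.1423 ⇒ V=2.1423 continue  boundary S*=-
step 1: (k=1,j=0): S=74.2888, (K−S)⁺=4.8512, hold=11.4887 ⇒ V=11.4887 continue | (k=1,j=1): S=97.0498, (K−S)⁺=0.0000, hold=4.5233 ⇒ V=4.5233 continue  boundary S*=-
step 0: (k=0,j=0): S=84.9100, (K−S)⁺=0.0000, hold=7.8909 ⇒ V=7.8909 continue  boundary S*=-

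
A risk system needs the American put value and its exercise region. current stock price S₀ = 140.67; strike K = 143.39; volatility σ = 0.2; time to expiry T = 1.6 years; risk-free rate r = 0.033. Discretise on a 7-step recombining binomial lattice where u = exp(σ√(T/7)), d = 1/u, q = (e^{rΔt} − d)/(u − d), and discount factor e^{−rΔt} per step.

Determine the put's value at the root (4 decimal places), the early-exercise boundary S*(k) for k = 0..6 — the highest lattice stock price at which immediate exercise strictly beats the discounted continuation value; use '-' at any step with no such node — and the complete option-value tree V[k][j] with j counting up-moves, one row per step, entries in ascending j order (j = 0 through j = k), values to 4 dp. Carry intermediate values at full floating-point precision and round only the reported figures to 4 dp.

params: Δt=0.22857 u=1.10034 d=0.90881 q=0.51565 e^(-rΔt)=0.99249
t_7 payoffs: 71.3596 56.1795 37.8002 15.5476 0.0000 0.0000 0.0000 0.0000
t_6: node(6,0) S=79.2579 payoff=64.1321 vs cont=63.0546 → 64.1321 [stop]  node(6,1) S=95.9612 payoff=47.4288 vs cont=46.3513 → 47.4288 [stop]  node(6,2) S=116.1846 payoff=27.2054 vs cont=26.1279 → 27.2054 [stop]  node(6,3) S=140.6700 payoff=2.7200 vs cont=7.4740 → 7.4740 [wait]  node(6,4) S=170.3156 payoff=0.0000 vs cont=0.0000 → 0.0000 [wait]  node(6,5) S=206.2089 payoff=0.0000 vs cont=0.0000 → 0.0000 [wait]  node(6,6) S=249.6666 payoff=0.0000 vs cont=0.0000 → 0.0000 [wait]  ⇒ S*(6)=116.1846
t_5: node(5,0) S=87.2105 payoff=56.1795 vs cont=55.1020 → 56.1795 [stop]  node(5,1) S=105.5898 payoff=37.8002 vs cont=36.7227 → 37.8002 [stop]  node(5,2) S=127.8424 payoff=15.5476 vs cont=16.9030 → 16.9030 [wait]  node(5,3) S=154.7847 payoff=0.0000 vs cont=3.5928 → 3.5928 [wait]  node(5,4) S=187.4049 payoff=0.0000 vs cont=0.0000 → 0.0000 [wait]  node(5,5) S=226.8997 payoff=0.0000 vs cont=0.0000 → 0.0000 [wait]  ⇒ S*(5)=105.5898
t_4: node(4,0) S=95.9612 payoff=47.4288 vs cont=46.3513 → 47.4288 [stop]  node(4,1) S=116.1846 payoff=27.2054 vs cont=26.8216 → 27.2054 [stop]  node(4,2) S=140.6700 payoff=2.7200 vs cont=9.9642 → 9.9642 [wait]  node(4,3) S=170.3156 payoff=0.0000 vs cont=1.7271 → 1.7271 [wait]  node(4,4) S=206.2089 payoff=0.0000 vs cont=0.0000 → 0.0000 [wait]  ⇒ S*(4)=116.1846
t_3: node(3,0) S=105.5898 payoff=37.8002 vs cont=36.7227 → 37.8002 [stop]  node(3,1) S=127.8424 payoff=15.5476 vs cont=18.1775 → 18.1775 [wait]  node(3,2) S=154.7847 payoff=0.0000 vs cont=5.6739 → 5.6739 [wait]  node(3,3) S=187.4049 payoff=0.0000 vs cont=0.8303 → 0.8303 [wait]  ⇒ S*(3)=105.5898
t_2: node(2,0) S=116.1846 payoff=27.2054 vs cont=27.4738 → 27.4738 [wait]  node(2,1) S=140.6700 payoff=2.7200 vs cont=11.6419 → 11.6419 [wait]  node(2,2) S=170.3156 payoff=0.0000 vs cont=3.1524 → 3.1524 [wait]  ⇒ S*(2)=-
t_1: node(1,0) S=127.8424 payoff=15.5476 vs cont=19.1651 → 19.1651 [wait]  node(1,1) S=154.7847 payoff=0.0000 vs cont=7.2098 → 7.2098 [wait]  ⇒ S*(1)=-
t_0: node(0,0) S=140.6700 payoff=2.7200 vs cont=12.9027 → 12.9027 [wait]  ⇒ S*(0)=-

price = 12.9027
boundary = - - - 105.5898 116.1846 105.5898 116.1846
tree:
12.9027
19.1651 7.2098
27.4738 11.6419 3.1524
37.8002 18.1775 5.6739 0.8303
47.4288 27.2054 9.9642 1.7271 0.0000
56.1795 37.8002 16.9030 3.5928 0.0000 0.0000
64.1321 47.4288 27.2054 7.4740 0.0000 0.0000 0.0000
71.3596 56.1795 37.8002 15.5476 0.0000 0.0000 0.0000 0.0000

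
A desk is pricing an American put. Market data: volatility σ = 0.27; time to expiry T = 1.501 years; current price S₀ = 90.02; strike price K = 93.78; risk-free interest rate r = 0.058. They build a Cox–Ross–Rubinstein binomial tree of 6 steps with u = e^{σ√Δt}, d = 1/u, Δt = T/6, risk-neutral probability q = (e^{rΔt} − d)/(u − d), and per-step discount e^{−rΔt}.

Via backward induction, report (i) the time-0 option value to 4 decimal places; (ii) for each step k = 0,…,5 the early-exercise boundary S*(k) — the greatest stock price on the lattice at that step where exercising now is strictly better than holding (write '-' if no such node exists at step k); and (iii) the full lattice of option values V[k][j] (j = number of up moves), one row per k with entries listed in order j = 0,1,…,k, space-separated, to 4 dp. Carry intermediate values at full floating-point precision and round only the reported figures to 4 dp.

price = 10.9075
boundary = - - 68.7132 60.0331 68.7132 78.6484
tree:
10.9075
16.8455 5.7380
25.0668 9.7372 2.2112
33.7469 15.9889 4.2454 0.3975
41.3304 25.0668 8.0666 0.8407 0.0000
47.9560 33.7469 15.1316 1.7779 0.0000 0.0000
53.7447 41.3304 25.0668 3.7600 0.0000 0.0000 0.0000

params: Δt=0.25017 u=1.14459 d=0.87368 q=0.52024 e^(-rΔt)=0.98560
t_6 payoffs: 53.7447 41.3304 25.0668 3.7600 0.0000 0.0000 0.0000
t_5: node(5,0) S=45.8240 payoff=47.9560 vs cont=46.6052 → 47.9560 [stop]  node(5,1) S=60.0331 payoff=33.7469 vs cont=32.3960 → 33.7469 [stop]  node(5,2) S=78.6484 payoff=15.1316 vs cont=13.7807 → 15.1316 [stop]  node(5,3) S=103.0358 payoff=0.0000 vs cont=1.7779 → 1.7779 [wait]  node(5,4) S=134.9854 payoff=0.0000 vs cont=0.0000 → 0.0000 [wait]  node(5,5) S=176.8420 payoff=0.0000 vs cont=0.0000 → 0.0000 [wait]  ⇒ S*(5)=78.6484
t_4: node(4,0) S=52.4496 payoff=41.3304 vs cont=39.9796 → 41.3304 [stop]  node(4,1) S=68.7132 payoff=25.0668 vs cont=23.7159 → 25.0668 [stop]  node(4,2) S=90.0200 payoff=3.7600 vs cont=8.0666 → 8.0666 [wait]  node(4,3) S=117.9336 payoff=0.0000 vs cont=0.8407 → 0.8407 [wait]  node(4,4) S=154.5027 payoff=0.0000 vs cont=0.0000 → 0.0000 [wait]  ⇒ S*(4)=68.7132
t_3: node(3,0) S=60.0331 payoff=33.7469 vs cont=32.3960 → 33.7469 [stop]  node(3,1) S=78.6484 payoff=15.1316 vs cont=15.9889 → 15.9889 [wait]  node(3,2) S=103.0358 payoff=0.0000 vs cont=4.2454 → 4.2454 [wait]  node(3,3) S=134.9854 payoff=0.0000 vs cont=0.3975 → 0.3975 [wait]  ⇒ S*(3)=60.0331
t_2: node(2,0) S=68.7132 payoff=25.0668 vs cont=24.1554 → 25.0668 [stop]  node(2,1) S=90.0200 payoff=3.7600 vs cont=9.7372 → 9.7372 [wait]  node(2,2) S=117.9336 payoff=0.0000 vs cont=2.2112 → 2.2112 [wait]  ⇒ S*(2)=68.7132
t_1: node(1,0) S=78.6484 payoff=15.1316 vs cont=16.8455 → 16.8455 [wait]  node(1,1) S=103.0358 payoff=0.0000 vs cont=5.7380 → 5.7380 [wait]  ⇒ S*(1)=-
t_0: node(0,0) S=90.0200 payoff=3.7600 vs cont=10.9075 → 10.9075 [wait]  ⇒ S*(0)=-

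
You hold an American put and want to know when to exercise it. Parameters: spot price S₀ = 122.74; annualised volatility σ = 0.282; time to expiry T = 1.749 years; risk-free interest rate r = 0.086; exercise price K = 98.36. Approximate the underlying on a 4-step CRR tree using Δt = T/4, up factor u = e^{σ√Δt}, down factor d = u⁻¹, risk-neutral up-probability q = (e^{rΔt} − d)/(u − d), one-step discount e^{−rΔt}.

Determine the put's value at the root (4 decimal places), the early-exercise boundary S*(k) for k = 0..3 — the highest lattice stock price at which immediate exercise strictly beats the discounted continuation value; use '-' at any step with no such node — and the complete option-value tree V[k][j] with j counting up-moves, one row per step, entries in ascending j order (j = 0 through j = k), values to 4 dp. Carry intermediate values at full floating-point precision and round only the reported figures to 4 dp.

Δt=0.43725  u=1.20499  d=0.82988  q=0.55567  discount=0.96309
step 4 (expiry): payoffs max(K−S,0) = 40.1429 13.8285 0.0000 0.0000 0.0000
step 3: (k=3,j=0): S=70.1511, (K−S)⁺=28.2089, hold=24.5789 ⇒ V=28.2089 exercise | (k=3,j=1): S=101.8597, (K−S)⁺=0.0000, hold=5.9176 ⇒ V=5.9176 continue | (k=3,j=2): S=147.9006, (K−S)⁺=0.0000, hold=0.0000 ⇒ V=0.0000 continue | (k=3,j=3): S=214.7522, (K−S)⁺=0.0000, hold=0.0000 ⇒ V=0.0000 continue  boundary S*=70.1511
step 2: (k=2,j=0): S=84.5315, (K−S)⁺=13.8285, hold=15.2383 ⇒ V=15.2383 continue | (k=2,j=1): S=122.7400, (K−S)⁺=0.0000, hold=2.5323 ⇒ V=2.5323 continue | (k=2,j=2): S=178.2189, (K−S)⁺=0.0000, hold=0.0000 ⇒ V=0.0000 continue  boundary S*=-
step 1: (k=1,j=0): S=101.8597, (K−S)⁺=0.0000, hold=7.8762 ⇒ V=7.8762 continue | (k=1,j=1): S=147.9006, (K−S)⁺=0.0000, hold=1.0837 ⇒ V=1.0837 continue  boundary S*=-
step 0: (k=0,j=0): S=122.7400, (K−S)⁺=0.0000, hold=3.9504 ⇒ V=3.9504 continue  boundary S*=-

price = 3.9504
boundary = - - - 70.1511
tree:
3.9504
7.8762 1.0837
15.2383 2.5323 0.0000
28.2089 5.9176 0.0000 0.0000
40.1429 13.8285 0.0000 0.0000 0.0000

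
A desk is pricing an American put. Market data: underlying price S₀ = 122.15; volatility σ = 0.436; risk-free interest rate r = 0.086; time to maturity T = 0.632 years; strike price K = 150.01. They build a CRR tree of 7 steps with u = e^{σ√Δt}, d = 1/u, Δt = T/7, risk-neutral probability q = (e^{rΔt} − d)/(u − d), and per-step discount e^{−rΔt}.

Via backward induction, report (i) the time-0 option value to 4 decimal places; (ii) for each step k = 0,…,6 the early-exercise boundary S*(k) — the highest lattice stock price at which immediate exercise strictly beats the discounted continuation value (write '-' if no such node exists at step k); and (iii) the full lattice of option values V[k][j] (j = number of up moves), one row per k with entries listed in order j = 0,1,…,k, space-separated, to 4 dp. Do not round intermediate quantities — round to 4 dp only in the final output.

price = 32.2336
boundary = - - 93.9944 107.1514 93.9944 107.1514 122.1500
tree:
32.2336
43.2462 21.5918
56.0156 30.9988 12.4083
67.5571 42.8586 19.4800 5.4447
77.6814 56.0156 29.5565 9.5857 1.3384
86.5625 67.5571 42.8586 16.5552 2.6813 0.0000
94.3532 77.6814 56.0156 27.8600 5.3718 0.0000 0.0000
101.1872 86.5625 67.5571 42.8586 10.7619 0.0000 0.0000 0.0000

params: Δt=0.09029 u=1.13998 d=0.87721 q=0.49696 e^(-rΔt)=0.99227
t_7 payoffs: 101.1872 86.5625 67.5571 42.8586 10.7619 0.0000 0.0000 0.0000
t_6: node(6,0) S=55.6568 payoff=94.3532 vs cont=93.1929 → 94.3532 [stop]  node(6,1) S=72.3286 payoff=77.6814 vs cont=76.5211 → 77.6814 [stop]  node(6,2) S=93.9944 payoff=56.0156 vs cont=54.8554 → 56.0156 [stop]  node(6,3) S=122.1500 payoff=27.8600 vs cont=26.6997 → 27.8600 [stop]  node(6,4) S=158.7395 payoff=0.0000 vs cont=5.3718 → 5.3718 [wait]  node(6,5) S=206.2893 payoff=0.0000 vs cont=0.0000 → 0.0000 [wait]  node(6,6) S=268.0824 payoff=0.0000 vs cont=0.0000 → 0.0000 [wait]  ⇒ S*(6)=122.1500
t_5: node(5,0) S=63.4475 payoff=86.5625 vs cont=85.4023 → 86.5625 [stop]  node(5,1) S=82.4529 payoff=67.5571 vs cont=66.3968 → 67.5571 [stop]  node(5,2) S=107.1514 payoff=42.8586 vs cont=41.6984 → 42.8586 [stop]  node(5,3) S=139.2481 payoff=10.7619 vs cont=16.5552 → 16.5552 [wait]  node(5,4) S=180.9593 payoff=0.0000 vs cont=2.6813 → 2.6813 [wait]  node(5,5) S=235.1649 payoff=0.0000 vs cont=0.0000 → 0.0000 [wait]  ⇒ S*(5)=107.1514
t_4: node(4,0) S=72.3286 payoff=77.6814 vs cont=76.5211 → 77.6814 [stop]  node(4,1) S=93.9944 payoff=56.0156 vs cont=54.8554 → 56.0156 [stop]  node(4,2) S=122.1500 payoff=27.8600 vs cont=29.5565 → 29.5565 [wait]  node(4,3) S=158.7395 payoff=0.0000 vs cont=9.5857 → 9.5857 [wait]  node(4,4) S=206.2893 payoff=0.0000 vs cont=1.3384 → 1.3384 [wait]  ⇒ S*(4)=93.9944
t_3: node(3,0) S=82.4529 payoff=67.5571 vs cont=66.3968 → 67.5571 [stop]  node(3,1) S=107.1514 payoff=42.8586 vs cont=42.5350 → 42.8586 [stop]  node(3,2) S=139.2481 payoff=10.7619 vs cont=19.4800 → 19.4800 [wait]  node(3,3) S=180.9593 payoff=0.0000 vs cont=5.4447 → 5.4447 [wait]  ⇒ S*(3)=107.1514
t_2: node(2,0) S=93.9944 payoff=56.0156 vs cont=54.8554 → 56.0156 [stop]  node(2,1) S=122.1500 payoff=27.8600 vs cont=30.9988 → 30.9988 [wait]  node(2,2) S=158.7395 payoff=0.0000 vs cont=12.4083 → 12.4083 [wait]  ⇒ S*(2)=93.9944
t_1: node(1,0) S=107.1514 payoff=42.8586 vs cont=43.2462 → 43.2462 [wait]  node(1,1) S=139.2481 payoff=10.7619 vs cont=21.5918 → 21.5918 [wait]  ⇒ S*(1)=-
t_0: node(0,0) S=122.1500 payoff=27.8600 vs cont=32.2336 → 32.2336 [wait]  ⇒ S*(0)=-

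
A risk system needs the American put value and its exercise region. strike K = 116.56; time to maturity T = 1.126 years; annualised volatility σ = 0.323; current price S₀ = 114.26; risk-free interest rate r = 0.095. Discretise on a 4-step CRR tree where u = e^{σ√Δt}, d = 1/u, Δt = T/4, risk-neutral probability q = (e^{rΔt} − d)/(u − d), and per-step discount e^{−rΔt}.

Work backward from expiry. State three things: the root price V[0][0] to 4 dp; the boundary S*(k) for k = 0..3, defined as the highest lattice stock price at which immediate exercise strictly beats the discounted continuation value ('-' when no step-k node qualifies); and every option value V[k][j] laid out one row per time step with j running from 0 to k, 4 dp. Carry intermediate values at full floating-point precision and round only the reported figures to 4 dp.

price = 11.9444
boundary = - - 81.1039 96.2649
tree:
11.9444
21.0867 4.6327
35.4561 9.7116 0.4695
48.2294 20.2951 1.0391 0.0000
58.9909 35.4561 2.3000 0.0000 0.0000

params: Δt=0.28150 u=1.18693 d=0.84251 q=0.53595 e^(-rΔt)=0.97361
t_4 payoffs: 58.9909 35.4561 2.3000 0.0000 0.0000
t_3: node(3,0) S=68.3306 payoff=48.2294 vs cont=45.1536 → 48.2294 [stop]  node(3,1) S=96.2649 payoff=20.2951 vs cont=17.2193 → 20.2951 [stop]  node(3,2) S=135.6190 payoff=0.0000 vs cont=1.0391 → 1.0391 [wait]  node(3,3) S=191.0614 payoff=0.0000 vs cont=0.0000 → 0.0000 [wait]  ⇒ S*(3)=96.2649
t_2: node(2,0) S=81.1039 payoff=35.4561 vs cont=32.3803 → 35.4561 [stop]  node(2,1) S=114.2600 payoff=2.3000 vs cont=9.7116 → 9.7116 [wait]  node(2,2) S=160.9706 payoff=0.0000 vs cont=0.4695 → 0.4695 [wait]  ⇒ S*(2)=81.1039
t_1: node(1,0) S=96.2649 payoff=20.2951 vs cont=21.0867 → 21.0867 [wait]  node(1,1) S=135.6190 payoff=0.0000 vs cont=4.6327 → 4.6327 [wait]  ⇒ S*(1)=-
t_0: node(0,0) S=114.2600 payoff=2.3000 vs cont=11.9444 → 11.9444 [wait]  ⇒ S*(0)=-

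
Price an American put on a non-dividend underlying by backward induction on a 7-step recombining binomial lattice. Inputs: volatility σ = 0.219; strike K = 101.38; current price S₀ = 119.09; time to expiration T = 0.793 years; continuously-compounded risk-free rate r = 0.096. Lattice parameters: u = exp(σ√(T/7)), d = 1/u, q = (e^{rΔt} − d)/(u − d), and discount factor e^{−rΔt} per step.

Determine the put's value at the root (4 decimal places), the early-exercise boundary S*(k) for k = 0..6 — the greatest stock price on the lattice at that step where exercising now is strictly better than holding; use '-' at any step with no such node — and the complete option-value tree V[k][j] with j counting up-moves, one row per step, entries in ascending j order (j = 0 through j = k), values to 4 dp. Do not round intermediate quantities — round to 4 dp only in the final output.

Δt=0.11329  u=1.07650  d=0.92894  q=0.55569  discount=0.98918
step 7 (expiry): payoffs max(K−S,0) = 30.2931 19.0015 5.9162 0.0000 0.0000 0.0000 0.0000 0.0000
step 6: (k=6,j=0): S=76.5247, (K−S)⁺=24.8553, hold=23.7587 ⇒ V=24.8553 exercise | (k=6,j=1): S=88.6801, (K−S)⁺=12.6999, hold=11.6033 ⇒ V=12.6999 exercise | (k=6,j=2): S=102.7663, (K−S)⁺=0.0000, hold=2.6002 ⇒ V=2.6002 continue | (k=6,j=3): S=119.0900, (K−S)⁺=0.0000, hold=0.0000 ⇒ V=0.0000 continue | (k=6,j=4): S=138.0066, (K−S)⁺=0.0000, hold=0.0000 ⇒ V=0.0000 continue | (k=6,j=5): S=159.9279, (K−S)⁺=0.0000, hold=0.0000 ⇒ V=0.0000 continue | (k=6,j=6): S=185.3313, (K−S)⁺=0.0000, hold=0.0000 ⇒ V=0.0000 continue  boundary S*=88.6801
step 5: (k=5,j=0): S=82.3785, (K−S)⁺=19.0015, hold=17.9049 ⇒ V=19.0015 exercise | (k=5,j=1): S=95.4638, (K−S)⁺=5.9162, hold=7.0110 ⇒ V=7.0110 continue | (k=5,j=2): S=110.6275, (K−S)⁺=0.0000, hold=1.1428 ⇒ V=1.1428 continue | (k=5,j=3): S=128.1999, (K−S)⁺=0.0000, hold=0.0000 ⇒ V=0.0000 continue | (k=5,j=4): S=148.5635, (K−S)⁺=0.0000, hold=0.0000 ⇒ V=0.0000 continue | (k=5,j=5): S=172.1617, (K−S)⁺=0.0000, hold=0.0000 ⇒ V=0.0000 continue  boundary S*=82.3785
step 4: (k=4,j=0): S=88.6801, (K−S)⁺=12.6999, hold=12.2050 ⇒ V=12.6999 exercise | (k=4,j=1): S=102.7663, (K−S)⁺=0.0000, hold=3.7095 ⇒ V=3.7095 continue | (k=4,j=2): S=119.0900, (K−S)⁺=0.0000, hold=0.5023 ⇒ V=0.5023 continue | (k=4,j=3): S=138.0066, (K−S)⁺=0.0000, hold=0.0000 ⇒ V=0.0000 continue | (k=4,j=4): S=159.9279, (K−S)⁺=0.0000, hold=0.0000 ⇒ V=0.0000 continue  boundary S*=88.6801
step 3: (k=3,j=0): S=95.4638, (K−S)⁺=5.9162, hold=7.6207 ⇒ V=7.6207 continue | (k=3,j=1): S=110.6275, (K−S)⁺=0.0000, hold=1.9065 ⇒ V=1.9065 continue | (k=3,j=2): S=128.1999, (K−S)⁺=0.0000, hold=0.2208 ⇒ V=0.2208 continue | (k=3,j=3): S=148.5635, (K−S)⁺=0.0000, hold=0.0000 ⇒ V=0.0000 continue  boundary S*=-
step 2: (k=2,j=0): S=102.7663, (K−S)⁺=0.0000, hold=4.3973 ⇒ V=4.3973 continue | (k=2,j=1): S=119.0900, (K−S)⁺=0.0000, hold=0.9592 ⇒ V=0.9592 continue | (k=2,j=2): S=138.0066, (K−S)⁺=0.0000, hold=0.0970 ⇒ V=0.0970 continue  boundary S*=-
step 1: (k=1,j=0): S=110.6275, (K−S)⁺=0.0000, hold=2.4599 ⇒ V=2.4599 continue | (k=1,j=1): S=128.1999, (K−S)⁺=0.0000, hold=0.4749 ⇒ V=0.4749 continue  boundary S*=-
step 0: (k=0,j=0): S=119.0900, (K−S)⁺=0.0000, hold=1.3422 ⇒ V=1.3422 continue  boundary S*=-

price = 1.3422
boundary = - - - - 88.6801 82.3785 88.6801
tree:
1.3422
2.4599 0.4749
4.3973 0.9592 0.0970
7.6207 1.9065 0.2208 0.0000
12.6999 3.7095 0.5023 0.0000 0.0000
19.0015 7.0110 1.1428 0.0000 0.0000 0.0000
24.8553 12.6999 2.6002 0.0000 0.0000 0.0000 0.0000
30.2931 19.0015 5.9162 0.0000 0.0000 0.0000 0.0000 0.0000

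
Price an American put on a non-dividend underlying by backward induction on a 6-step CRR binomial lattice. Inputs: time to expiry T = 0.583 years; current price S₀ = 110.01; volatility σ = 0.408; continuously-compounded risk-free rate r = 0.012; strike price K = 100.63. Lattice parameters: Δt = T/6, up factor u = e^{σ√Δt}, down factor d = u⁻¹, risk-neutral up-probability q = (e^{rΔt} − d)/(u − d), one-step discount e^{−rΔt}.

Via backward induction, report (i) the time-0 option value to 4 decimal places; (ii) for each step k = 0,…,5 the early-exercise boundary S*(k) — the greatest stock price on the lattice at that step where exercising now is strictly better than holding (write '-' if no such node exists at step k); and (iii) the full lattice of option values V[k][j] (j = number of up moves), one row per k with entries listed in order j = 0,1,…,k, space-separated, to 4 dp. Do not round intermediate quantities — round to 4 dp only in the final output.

price = 8.9846
boundary = - - - - 66.1451 75.1158
tree:
8.9846
13.3071 4.1874
19.0871 6.8955 1.1783
26.3034 11.0883 2.2377 0.0000
34.4849 17.2463 4.2497 0.0000 0.0000
42.3842 25.5142 8.0706 0.0000 0.0000 0.0000
49.3402 34.4849 15.3269 0.0000 0.0000 0.0000 0.0000

params: Δt=0.09717 u=1.13562 d=0.88058 q=0.47282 e^(-rΔt)=0.99883
t_6 payoffs: 49.3402 34.4849 15.3269 0.0000 0.0000 0.0000 0.0000
t_5: node(5,0) S=58.2458 payoff=42.3842 vs cont=42.2670 → 42.3842 [stop]  node(5,1) S=75.1158 payoff=25.5142 vs cont=25.3969 → 25.5142 [stop]  node(5,2) S=96.8721 payoff=3.7579 vs cont=8.0706 → 8.0706 [wait]  node(5,3) S=124.9297 payoff=0.0000 vs cont=0.0000 → 0.0000 [wait]  node(5,4) S=161.1139 payoff=0.0000 vs cont=0.0000 → 0.0000 [wait]  node(5,5) S=207.7782 payoff=0.0000 vs cont=0.0000 → 0.0000 [wait]  ⇒ S*(5)=75.1158
t_4: node(4,0) S=66.1451 payoff=34.4849 vs cont=34.3676 → 34.4849 [stop]  node(4,1) S=85.3031 payoff=15.3269 vs cont=17.2463 → 17.2463 [wait]  node(4,2) S=110.0100 payoff=0.0000 vs cont=4.2497 → 4.2497 [wait]  node(4,3) S=141.8729 payoff=0.0000 vs cont=0.0000 → 0.0000 [wait]  node(4,4) S=182.9643 payoff=0.0000 vs cont=0.0000 → 0.0000 [wait]  ⇒ S*(4)=66.1451
t_3: node(3,0) S=75.1158 payoff=25.5142 vs cont=26.3034 → 26.3034 [wait]  node(3,1) S=96.8721 payoff=3.7579 vs cont=11.0883 → 11.0883 [wait]  node(3,2) S=124.9297 payoff=0.0000 vs cont=2.2377 → 2.2377 [wait]  node(3,3) S=161.1139 payoff=0.0000 vs cont=0.0000 → 0.0000 [wait]  ⇒ S*(3)=-
t_2: node(2,0) S=85.3031 payoff=15.3269 vs cont=19.0871 → 19.0871 [wait]  node(2,1) S=110.0100 payoff=0.0000 vs cont=6.8955 → 6.8955 [wait]  node(2,2) S=141.8729 payoff=0.0000 vs cont=1.1783 → 1.1783 [wait]  ⇒ S*(2)=-
t_1: node(1,0) S=96.8721 payoff=3.7579 vs cont=13.3071 → 13.3071 [wait]  node(1,1) S=124.9297 payoff=0.0000 vs cont=4.1874 → 4.1874 [wait]  ⇒ S*(1)=-
t_0: node(0,0) S=110.0100 payoff=0.0000 vs cont=8.9846 → 8.9846 [wait]  ⇒ S*(0)=-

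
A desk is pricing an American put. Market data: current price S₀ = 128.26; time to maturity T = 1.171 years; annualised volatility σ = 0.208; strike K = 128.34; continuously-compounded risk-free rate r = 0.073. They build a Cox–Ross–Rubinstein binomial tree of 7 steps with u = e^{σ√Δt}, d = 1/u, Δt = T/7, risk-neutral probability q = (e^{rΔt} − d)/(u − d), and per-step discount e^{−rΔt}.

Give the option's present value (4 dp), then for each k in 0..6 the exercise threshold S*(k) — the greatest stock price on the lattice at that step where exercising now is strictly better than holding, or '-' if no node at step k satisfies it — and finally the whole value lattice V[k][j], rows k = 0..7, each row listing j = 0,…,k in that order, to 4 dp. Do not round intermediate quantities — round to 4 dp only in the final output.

price = 7.9586
boundary = - - 108.1926 99.3690 108.1926 99.3690 108.1926
tree:
7.9586
12.8812 4.1228
20.1474 7.2442 1.6698
28.9710 12.3261 3.2625 0.4084
37.0751 20.1474 6.2242 0.9206 0.0000
44.5182 28.9710 11.4838 2.0749 0.0000 0.0000
51.3543 37.0751 20.1474 4.6765 0.0000 0.0000 0.0000
57.6328 44.5182 28.9710 10.5402 0.0000 0.0000 0.0000 0.0000

params: Δt=0.16729 u=1.08880 d=0.91845 q=0.55087 e^(-rΔt)=0.98786
t_7 payoffs: 57.6328 44.5182 28.9710 10.5402 0.0000 0.0000 0.0000 0.0000
t_6: node(6,0) S=76.9857 payoff=51.3543 vs cont=49.7965 → 51.3543 [stop]  node(6,1) S=91.2649 payoff=37.0751 vs cont=35.5173 → 37.0751 [stop]  node(6,2) S=108.1926 payoff=20.1474 vs cont=18.5897 → 20.1474 [stop]  node(6,3) S=128.2600 payoff=0.0800 vs cont=4.6765 → 4.6765 [wait]  node(6,4) S=152.0495 payoff=0.0000 vs cont=0.0000 → 0.0000 [wait]  node(6,5) S=180.2513 payoff=0.0000 vs cont=0.0000 → 0.0000 [wait]  node(6,6) S=213.6841 payoff=0.0000 vs cont=0.0000 → 0.0000 [wait]  ⇒ S*(6)=108.1926
t_5: node(5,0) S=83.8218 payoff=44.5182 vs cont=42.9604 → 44.5182 [stop]  node(5,1) S=99.3690 payoff=28.9710 vs cont=27.4133 → 28.9710 [stop]  node(5,2) S=117.7998 payoff=10.5402 vs cont=11.4838 → 11.4838 [wait]  node(5,3) S=139.6491 payoff=0.0000 vs cont=2.0749 → 2.0749 [wait]  node(5,4) S=165.5510 payoff=0.0000 vs cont=0.0000 → 0.0000 [wait]  node(5,5) S=196.2571 payoff=0.0000 vs cont=0.0000 → 0.0000 [wait]  ⇒ S*(5)=99.3690
t_4: node(4,0) S=91.2649 payoff=37.0751 vs cont=35.5173 → 37.0751 [stop]  node(4,1) S=108.1926 payoff=20.1474 vs cont=19.1031 → 20.1474 [stop]  node(4,2) S=128.2600 payoff=0.0800 vs cont=6.2242 → 6.2242 [wait]  node(4,3) S=152.0495 payoff=0.0000 vs cont=0.9206 → 0.9206 [wait]  node(4,4) S=180.2513 payoff=0.0000 vs cont=0.0000 → 0.0000 [wait]  ⇒ S*(4)=108.1926
t_3: node(3,0) S=99.3690 payoff=28.9710 vs cont=27.4133 → 28.9710 [stop]  node(3,1) S=117.7998 payoff=10.5402 vs cont=12.3261 → 12.3261 [wait]  node(3,2) S=139.6491 payoff=0.0000 vs cont=3.2625 → 3.2625 [wait]  node(3,3) S=165.5510 payoff=0.0000 vs cont=0.4084 → 0.4084 [wait]  ⇒ S*(3)=99.3690
t_2: node(2,0) S=108.1926 payoff=20.1474 vs cont=19.5615 → 20.1474 [stop]  node(2,1) S=128.2600 payoff=0.0800 vs cont=7.2442 → 7.2442 [wait]  node(2,2) S=152.0495 payoff=0.0000 vs cont=1.6698 → 1.6698 [wait]  ⇒ S*(2)=108.1926
t_1: node(1,0) S=117.7998 payoff=10.5402 vs cont=12.8812 → 12.8812 [wait]  node(1,1) S=139.6491 payoff=0.0000 vs cont=4.1228 → 4.1228 [wait]  ⇒ S*(1)=-
t_0: node(0,0) S=128.2600 payoff=0.0800 vs cont=7.9586 → 7.9586 [wait]  ⇒ S*(0)=-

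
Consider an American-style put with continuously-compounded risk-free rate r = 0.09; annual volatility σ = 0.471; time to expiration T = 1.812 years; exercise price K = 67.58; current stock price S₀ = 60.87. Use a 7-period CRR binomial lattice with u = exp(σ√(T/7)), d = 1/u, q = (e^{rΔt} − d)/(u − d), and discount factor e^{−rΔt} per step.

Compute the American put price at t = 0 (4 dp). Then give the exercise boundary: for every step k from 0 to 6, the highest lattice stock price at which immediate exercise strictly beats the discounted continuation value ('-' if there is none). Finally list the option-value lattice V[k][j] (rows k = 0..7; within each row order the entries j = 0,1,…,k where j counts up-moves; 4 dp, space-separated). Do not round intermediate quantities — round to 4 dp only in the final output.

price = 14.9918
boundary = - - 37.6928 29.6610 37.6928 47.8995 37.6928
tree:
14.9918
21.5162 8.8987
29.8872 13.8086 4.1987
37.9190 20.7315 7.2423 1.2216
44.2393 29.8872 12.1664 2.4475 0.0000
49.2129 37.9190 19.6805 4.9033 0.0000 0.0000
53.1266 44.2393 29.8872 9.8234 0.0000 0.0000 0.0000
56.2064 49.2129 37.9190 19.6805 0.0000 0.0000 0.0000 0.0000

Δt=0.25886, u=1.27079, d=0.78691, q=0.48909, disc=e^(-rΔt)=0.97697
k=7 terminal: V=max(K-S,0) → 56.2064 49.2129 37.9190 19.6805 0.0000 0.0000 0.0000 0.0000
k=6: j=0 S=14.4534 intr=53.1266 cont=51.5704 V=53.1266[EX]; j=1 S=23.3407 intr=44.2393 cont=42.6831 V=44.2393[EX]; j=2 S=37.6928 intr=29.8872 cont=28.3310 V=29.8872[EX]; j=3 S=60.8700 intr=6.7100 cont=9.8234 V=9.8234[hold]; j=4 S=98.2987 intr=0.0000 cont=0.0000 V=0.0000[hold]; j=5 S=158.7423 intr=0.0000 cont=0.0000 V=0.0000[hold]; j=6 S=256.3524 intr=0.0000 cont=0.0000 V=0.0000[hold]  S*(6)=37.6928
k=5: j=0 S=18.3671 intr=49.2129 cont=47.6566 V=49.2129[EX]; j=1 S=29.6610 intr=37.9190 cont=36.3627 V=37.9190[EX]; j=2 S=47.8995 intr=19.6805 cont=19.6120 V=19.6805[EX]; j=3 S=77.3527 intr=0.0000 cont=4.9033 V=4.9033[hold]; j=4 S=124.9166 intr=0.0000 cont=0.0000 V=0.0000[hold]; j=5 S=201.7274 intr=0.0000 cont=0.0000 V=0.0000[hold]  S*(5)=47.8995
k=4: j=0 S=23.3407 intr=44.2393 cont=42.6831 V=44.2393[EX]; j=1 S=37.6928 intr=29.8872 cont=28.3310 V=29.8872[EX]; j=2 S=60.8700 intr=6.7100 cont=12.1664 V=12.1664[hold]; j=3 S=98.2987 intr=0.0000 cont=2.4475 V=2.4475[hold]; j=4 S=158.7423 intr=0.0000 cont=0.0000 V=0.0000[hold]  S*(4)=37.6928
k=3: j=0 S=29.6610 intr=37.9190 cont=36.3627 V=37.9190[EX]; j=1 S=47.8995 intr=19.6805 cont=20.7315 V=20.7315[hold]; j=2 S=77.3527 intr=0.0000 cont=7.2423 V=7.2423[hold]; j=3 S=124.9166 intr=0.0000 cont=1.2216 V=1.2216[hold]  S*(3)=29.6610
k=2: j=0 S=37.6928 intr=29.8872 cont=28.8331 V=29.8872[EX]; j=1 S=60.8700 intr=6.7100 cont=13.8086 V=13.8086[hold]; j=2 S=98.2987 intr=0.0000 cont=4.1987 V=4.1987[hold]  S*(2)=37.6928
k=1: j=0 S=47.8995 intr=19.6805 cont=21.5162 V=21.5162[hold]; j=1 S=77.3527 intr=0.0000 cont=8.8987 V=8.8987[hold]  S*(1)=-
k=0: j=0 S=60.8700 intr=6.7100 cont=14.9918 V=14.9918[hold]  S*(0)=-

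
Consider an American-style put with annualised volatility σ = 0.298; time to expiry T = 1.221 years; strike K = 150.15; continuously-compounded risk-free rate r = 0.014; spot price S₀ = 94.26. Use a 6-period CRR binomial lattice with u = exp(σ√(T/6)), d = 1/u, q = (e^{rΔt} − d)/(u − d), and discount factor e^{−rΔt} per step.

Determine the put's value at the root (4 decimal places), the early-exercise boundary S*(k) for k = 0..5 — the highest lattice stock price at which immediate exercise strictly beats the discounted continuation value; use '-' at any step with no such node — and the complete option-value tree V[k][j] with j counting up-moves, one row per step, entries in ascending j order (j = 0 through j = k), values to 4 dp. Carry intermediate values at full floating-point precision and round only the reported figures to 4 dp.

params: Δt=0.20350 u=1.14389 d=0.87421 q=0.47702 e^(-rΔt)=0.99716
t_6 payoffs: 108.0742 95.0949 78.1119 55.8900 26.8133 0.0000 0.0000
t_5: node(5,0) S=48.1299 payoff=102.0201 vs cont=101.5929 → 102.0201 [stop]  node(5,1) S=62.9767 payoff=87.1733 vs cont=86.7461 → 87.1733 [stop]  node(5,2) S=82.4034 payoff=67.7466 vs cont=67.3195 → 67.7466 [stop]  node(5,3) S=107.8226 payoff=42.3274 vs cont=41.9002 → 42.3274 [stop]  node(5,4) S=141.0831 payoff=9.0669 vs cont=13.9828 → 13.9828 [wait]  node(5,5) S=184.6035 payoff=0.0000 vs cont=0.0000 → 0.0000 [wait]  ⇒ S*(5)=107.8226
t_4: node(4,0) S=55.0551 payoff=95.0949 vs cont=94.6678 → 95.0949 [stop]  node(4,1) S=72.0381 payoff=78.1119 vs cont=77.6847 → 78.1119 [stop]  node(4,2) S=94.2600 payoff=55.8900 vs cont=55.4628 → 55.8900 [stop]  node(4,3) S=123.3367 payoff=26.8133 vs cont=28.7244 → 28.7244 [wait]  node(4,4) S=161.3829 payoff=0.0000 vs cont=7.2919 → 7.2919 [wait]  ⇒ S*(4)=94.2600
t_3: node(3,0) S=62.9767 payoff=87.1733 vs cont=86.7461 → 87.1733 [stop]  node(3,1) S=82.4034 payoff=67.7466 vs cont=67.3195 → 67.7466 [stop]  node(3,2) S=107.8226 payoff=42.3274 vs cont=42.8093 → 42.8093 [wait]  node(3,3) S=141.0831 payoff=9.0669 vs cont=18.4480 → 18.4480 [wait]  ⇒ S*(3)=82.4034
t_2: node(2,0) S=72.0381 payoff=78.1119 vs cont=77.6847 → 78.1119 [stop]  node(2,1) S=94.2600 payoff=55.8900 vs cont=55.6921 → 55.8900 [stop]  node(2,2) S=123.3367 payoff=26.8133 vs cont=31.0997 → 31.0997 [wait]  ⇒ S*(2)=94.2600
t_1: node(1,0) S=82.4034 payoff=67.7466 vs cont=67.3195 → 67.7466 [stop]  node(1,1) S=107.8226 payoff=42.3274 vs cont=43.9391 → 43.9391 [wait]  ⇒ S*(1)=82.4034
t_0: node(0,0) S=94.2600 payoff=55.8900 vs cont=56.2295 → 56.2295 [wait]  ⇒ S*(0)=-

price = 56.2295
boundary = - 82.4034 94.2600 82.4034 94.2600 107.8226
tree:
56.2295
67.7466 43.9391
78.1119 55.8900 31.0997
87.1733 67.7466 42.8093 18.4480
95.0949 78.1119 55.8900 28.7244 7.2919
102.0201 87.1733 67.7466 42.3274 13.9828 0.0000
108.0742 95.0949 78.1119 55.8900 26.8133 0.0000 0.0000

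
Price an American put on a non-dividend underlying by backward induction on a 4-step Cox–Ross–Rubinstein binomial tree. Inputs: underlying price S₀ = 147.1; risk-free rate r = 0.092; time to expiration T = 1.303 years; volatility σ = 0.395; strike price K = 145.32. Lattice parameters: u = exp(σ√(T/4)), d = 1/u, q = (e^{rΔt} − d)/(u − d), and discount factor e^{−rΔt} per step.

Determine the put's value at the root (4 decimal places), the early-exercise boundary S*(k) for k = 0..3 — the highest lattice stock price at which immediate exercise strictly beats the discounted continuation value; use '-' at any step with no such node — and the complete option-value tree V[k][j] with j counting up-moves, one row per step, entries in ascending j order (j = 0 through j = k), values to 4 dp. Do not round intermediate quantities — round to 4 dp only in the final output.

price = 17.8703
boundary = - - 93.7118 117.4096
tree:
17.8703
31.0709 6.2913
51.6082 13.2512 0.0000
70.5229 27.9104 0.0000 0.0000
85.6198 51.6082 0.0000 0.0000 0.0000

params: Δt=0.32575 u=1.25288 d=0.79816 q=0.51078 e^(-rΔt)=0.97048
t_4 payoffs: 85.6198 51.6082 0.0000 0.0000 0.0000
t_3: node(3,0) S=74.7971 payoff=70.5229 vs cont=66.2324 → 70.5229 [stop]  node(3,1) S=117.4096 payoff=27.9104 vs cont=24.5023 → 27.9104 [stop]  node(3,2) S=184.2985 payoff=0.0000 vs cont=0.0000 → 0.0000 [wait]  node(3,3) S=289.2946 payoff=0.0000 vs cont=0.0000 → 0.0000 [wait]  ⇒ S*(3)=117.4096
t_2: node(2,0) S=93.7118 payoff=51.6082 vs cont=47.3177 → 51.6082 [stop]  node(2,1) S=147.1000 payoff=0.0000 vs cont=13.2512 → 13.2512 [wait]  node(2,2) S=230.9038 payoff=0.0000 vs cont=0.0000 → 0.0000 [wait]  ⇒ S*(2)=93.7118
t_1: node(1,0) S=117.4096 payoff=27.9104 vs cont=31.0709 → 31.0709 [wait]  node(1,1) S=184.2985 payoff=0.0000 vs cont=6.2913 → 6.2913 [wait]  ⇒ S*(1)=-
t_0: node(0,0) S=147.1000 payoff=0.0000 vs cont=17.8703 → 17.8703 [wait]  ⇒ S*(0)=-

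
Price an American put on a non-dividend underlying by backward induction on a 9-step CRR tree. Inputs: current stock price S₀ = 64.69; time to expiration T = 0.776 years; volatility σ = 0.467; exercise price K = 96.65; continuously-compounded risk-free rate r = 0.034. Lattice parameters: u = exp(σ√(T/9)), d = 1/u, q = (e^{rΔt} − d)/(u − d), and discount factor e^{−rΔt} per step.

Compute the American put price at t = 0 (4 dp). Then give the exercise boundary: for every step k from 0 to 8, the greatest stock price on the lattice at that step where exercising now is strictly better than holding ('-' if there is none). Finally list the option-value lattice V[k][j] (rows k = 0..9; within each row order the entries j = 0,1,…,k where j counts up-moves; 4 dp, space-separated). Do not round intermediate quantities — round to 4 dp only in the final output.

price = 33.3251
boundary = - - 49.1733 56.4005 49.1733 56.4005 64.6900 74.1978 64.6900
tree:
33.3251
40.3518 25.8089
47.4767 32.7710 18.3174
53.7779 40.2495 24.7550 11.3560
59.2716 47.4767 32.2378 16.6849 5.5702
64.0613 53.7779 40.2495 23.6325 9.1530 1.6673
68.2373 59.2716 47.4767 31.9600 14.6271 3.1940 0.0000
71.8781 64.0613 53.7779 40.2495 22.4522 6.1184 0.0000 0.0000
75.0524 68.2373 59.2716 47.4767 31.9600 11.7206 0.0000 0.0000 0.0000
77.8200 71.8781 64.0613 53.7779 40.2495 22.4522 0.0000 0.0000 0.0000 0.0000

params: Δt=0.08622 u=1.14698 d=0.87186 q=0.47644 e^(-rΔt)=0.99707
t_9 payoffs: 77.8200 71.8781 64.0613 53.7779 40.2495 22.4522 0.0000 0.0000 0.0000 0.0000
t_8: node(8,0) S=21.5976 payoff=75.0524 vs cont=74.7695 → 75.0524 [stop]  node(8,1) S=28.4127 payoff=68.2373 vs cont=67.9543 → 68.2373 [stop]  node(8,2) S=37.3784 payoff=59.2716 vs cont=58.9886 → 59.2716 [stop]  node(8,3) S=49.1733 payoff=47.4767 vs cont=47.1938 → 47.4767 [stop]  node(8,4) S=64.6900 payoff=31.9600 vs cont=31.6771 → 31.9600 [stop]  node(8,5) S=85.1030 payoff=11.5470 vs cont=11.7206 → 11.7206 [wait]  node(8,6) S=111.9575 payoff=0.0000 vs cont=0.0000 → 0.0000 [wait]  node(8,7) S=147.2859 payoff=0.0000 vs cont=0.0000 → 0.0000 [wait]  node(8,8) S=193.7622 payoff=0.0000 vs cont=0.0000 → 0.0000 [wait]  ⇒ S*(8)=64.6900
t_7: node(7,0) S=24.7719 payoff=71.8781 vs cont=71.5952 → 71.8781 [stop]  node(7,1) S=32.5887 payoff=64.0613 vs cont=63.7784 → 64.0613 [stop]  node(7,2) S=42.8721 payoff=53.7779 vs cont=53.4949 → 53.7779 [stop]  node(7,3) S=56.4005 payoff=40.2495 vs cont=39.9666 → 40.2495 [stop]  node(7,4) S=74.1978 payoff=22.4522 vs cont=22.2517 → 22.4522 [stop]  node(7,5) S=97.6111 payoff=0.0000 vs cont=6.1184 → 6.1184 [wait]  node(7,6) S=128.4124 payoff=0.0000 vs cont=0.0000 → 0.0000 [wait]  node(7,7) S=168.9332 payoff=0.0000 vs cont=0.0000 → 0.0000 [wait]  ⇒ S*(7)=74.1978
t_6: node(6,0) S=28.4127 payoff=68.2373 vs cont=67.9543 → 68.2373 [stop]  node(6,1) S=37.3784 payoff=59.2716 vs cont=58.9886 → 59.2716 [stop]  node(6,2) S=49.1733 payoff=47.4767 vs cont=47.1938 → 47.4767 [stop]  node(6,3) S=64.6900 payoff=31.9600 vs cont=31.6771 → 31.9600 [stop]  node(6,4) S=85.1030 payoff=11.5470 vs cont=14.6271 → 14.6271 [wait]  node(6,5) S=111.9575 payoff=0.0000 vs cont=3.1940 → 3.1940 [wait]  node(6,6) S=147.2859 payoff=0.0000 vs cont=0.0000 → 0.0000 [wait]  ⇒ S*(6)=64.6900
t_5: node(5,0) S=32.5887 payoff=64.0613 vs cont=63.7784 → 64.0613 [stop]  node(5,1) S=42.8721 payoff=53.7779 vs cont=53.4949 → 53.7779 [stop]  node(5,2) S=56.4005 payoff=40.2495 vs cont=39.9666 → 40.2495 [stop]  node(5,3) S=74.1978 payoff=22.4522 vs cont=23.6325 → 23.6325 [wait]  node(5,4) S=97.6111 payoff=0.0000 vs cont=9.1530 → 9.1530 [wait]  node(5,5) S=128.4124 payoff=0.0000 vs cont=1.6673 → 1.6673 [wait]  ⇒ S*(5)=56.4005
t_4: node(4,0) S=37.3784 payoff=59.2716 vs cont=58.9886 → 59.2716 [stop]  node(4,1) S=49.1733 payoff=47.4767 vs cont=47.1938 → 47.4767 [stop]  node(4,2) S=64.6900 payoff=31.9600 vs cont=32.2378 → 32.2378 [wait]  node(4,3) S=85.1030 payoff=11.5470 vs cont=16.6849 → 16.6849 [wait]  node(4,4) S=111.9575 payoff=0.0000 vs cont=5.5702 → 5.5702 [wait]  ⇒ S*(4)=49.1733
t_3: node(3,0) S=42.8721 payoff=53.7779 vs cont=53.4949 → 53.7779 [stop]  node(3,1) S=56.4005 payoff=40.2495 vs cont=40.0985 → 40.2495 [stop]  node(3,2) S=74.1978 payoff=22.4522 vs cont=24.7550 → 24.7550 [wait]  node(3,3) S=97.6111 payoff=0.0000 vs cont=11.3560 → 11.3560 [wait]  ⇒ S*(3)=56.4005
t_2: node(2,0) S=49.1733 payoff=47.4767 vs cont=47.1938 → 47.4767 [stop]  node(2,1) S=64.6900 payoff=31.9600 vs cont=32.7710 → 32.7710 [wait]  node(2,2) S=85.1030 payoff=11.5470 vs cont=18.3174 → 18.3174 [wait]  ⇒ S*(2)=49.1733
t_1: node(1,0) S=56.4005 payoff=40.2495 vs cont=40.3518 → 40.3518 [wait]  node(1,1) S=74.1978 payoff=22.4522 vs cont=25.8089 → 25.8089 [wait]  ⇒ S*(1)=-
t_0: node(0,0) S=64.6900 payoff=31.9600 vs cont=33.3251 → 33.3251 [wait]  ⇒ S*(0)=-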